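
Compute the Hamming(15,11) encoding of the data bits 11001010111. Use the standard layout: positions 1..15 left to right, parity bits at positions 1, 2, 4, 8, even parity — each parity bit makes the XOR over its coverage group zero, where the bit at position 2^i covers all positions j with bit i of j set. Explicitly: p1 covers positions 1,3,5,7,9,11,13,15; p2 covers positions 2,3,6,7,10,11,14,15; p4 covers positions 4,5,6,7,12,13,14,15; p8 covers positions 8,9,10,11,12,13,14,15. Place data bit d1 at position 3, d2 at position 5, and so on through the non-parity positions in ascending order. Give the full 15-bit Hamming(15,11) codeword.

001010011010111

Place data bits at non-power-of-two positions: b3=1, b5=1, b6=0, b7=0, b9=1, b10=0, b11=1, b12=0, b13=1, b14=1, b15=1.
p1 = XOR of data positions {3,5,7,9,11,13,15} = 1⊕1⊕0⊕1⊕1⊕1⊕1 = 0
p2 = XOR of data positions {3,6,7,10,11,14,15} = 1⊕0⊕0⊕0⊕1⊕1⊕1 = 0
p4 = XOR of data positions {5,6,7,12,13,14,15} = 1⊕0⊕0⊕0⊕1⊕1⊕1 = 0
p8 = XOR of data positions {9,10,11,12,13,14,15} = 1⊕0⊕1⊕0⊕1⊕1⊕1 = 1
Codeword b1..b15 = 001010011010111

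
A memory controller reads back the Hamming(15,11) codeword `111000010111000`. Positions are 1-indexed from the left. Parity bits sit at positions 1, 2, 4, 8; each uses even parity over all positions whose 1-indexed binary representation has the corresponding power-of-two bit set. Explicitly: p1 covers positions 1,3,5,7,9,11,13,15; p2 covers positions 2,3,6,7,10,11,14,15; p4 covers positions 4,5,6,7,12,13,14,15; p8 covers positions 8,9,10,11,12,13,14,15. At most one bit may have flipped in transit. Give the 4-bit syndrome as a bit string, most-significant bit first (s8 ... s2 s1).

s1: b1⊕b3⊕b5⊕b7⊕b9⊕b11⊕b13⊕b15 = 1⊕1⊕0⊕0⊕0⊕1⊕0⊕0 = 1
s2: b2⊕b3⊕b6⊕b7⊕b10⊕b11⊕b14⊕b15 = 1⊕1⊕0⊕0⊕1⊕1⊕0⊕0 = 0
s4: b4⊕b5⊕b6⊕b7⊕b12⊕b13⊕b14⊕b15 = 0⊕0⊕0⊕0⊕1⊕0⊕0⊕0 = 1
s8: b8⊕b9⊕b10⊕b11⊕b12⊕b13⊕b14⊕b15 = 1⊕0⊕1⊕1⊕1⊕0⊕0⊕0 = 0
Syndrome (s8...s1) = 0101 → position 5.

0101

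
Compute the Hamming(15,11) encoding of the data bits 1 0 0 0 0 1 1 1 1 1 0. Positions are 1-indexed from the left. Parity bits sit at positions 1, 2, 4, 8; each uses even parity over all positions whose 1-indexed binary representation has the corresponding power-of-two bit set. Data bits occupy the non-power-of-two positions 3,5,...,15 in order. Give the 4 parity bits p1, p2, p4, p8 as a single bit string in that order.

Place data bits at non-power-of-two positions: b3=1, b5=0, b6=0, b7=0, b9=0, b10=1, b11=1, b12=1, b13=1, b14=1, b15=0.
p1 = XOR of data positions {3,5,7,9,11,13,15} = 1⊕0⊕0⊕0⊕1⊕1⊕0 = 1
p2 = XOR of data positions {3,6,7,10,11,14,15} = 1⊕0⊕0⊕1⊕1⊕1⊕0 = 0
p4 = XOR of data positions {5,6,7,12,13,14,15} = 0⊕0⊕0⊕1⊕1⊕1⊕0 = 1
p8 = XOR of data positions {9,10,11,12,13,14,15} = 0⊕1⊕1⊕1⊕1⊕1⊕0 = 1
Parity bits p1,p2,p4,p8 = 1011

1011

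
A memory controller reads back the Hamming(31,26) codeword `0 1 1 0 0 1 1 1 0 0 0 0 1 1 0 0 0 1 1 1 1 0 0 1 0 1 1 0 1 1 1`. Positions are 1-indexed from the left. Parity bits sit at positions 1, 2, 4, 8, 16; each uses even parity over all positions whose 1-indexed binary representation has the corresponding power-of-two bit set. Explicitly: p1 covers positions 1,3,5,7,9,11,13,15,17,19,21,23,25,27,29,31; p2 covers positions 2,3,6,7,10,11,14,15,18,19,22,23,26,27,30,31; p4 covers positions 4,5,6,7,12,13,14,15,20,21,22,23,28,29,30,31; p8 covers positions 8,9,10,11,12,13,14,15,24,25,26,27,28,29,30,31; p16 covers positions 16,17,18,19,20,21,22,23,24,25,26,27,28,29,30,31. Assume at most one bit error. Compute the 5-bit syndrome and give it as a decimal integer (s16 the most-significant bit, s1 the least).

s1: b1⊕b3⊕b5⊕b7⊕b9⊕b11⊕b13⊕b15⊕b17⊕b19⊕b21⊕b23⊕b25⊕b27⊕b29⊕b31 = 0⊕1⊕0⊕1⊕0⊕0⊕1⊕0⊕0⊕1⊕1⊕0⊕0⊕1⊕1⊕1 = 0
s2: b2⊕b3⊕b6⊕b7⊕b10⊕b11⊕b14⊕b15⊕b18⊕b19⊕b22⊕b23⊕b26⊕b27⊕b30⊕b31 = 1⊕1⊕1⊕1⊕0⊕0⊕1⊕0⊕1⊕1⊕0⊕0⊕1⊕1⊕1⊕1 = 1
s4: b4⊕b5⊕b6⊕b7⊕b12⊕b13⊕b14⊕b15⊕b20⊕b21⊕b22⊕b23⊕b28⊕b29⊕b30⊕b31 = 0⊕0⊕1⊕1⊕0⊕1⊕1⊕0⊕1⊕1⊕0⊕0⊕0⊕1⊕1⊕1 = 1
s8: b8⊕b9⊕b10⊕b11⊕b12⊕b13⊕b14⊕b15⊕b24⊕b25⊕b26⊕b27⊕b28⊕b29⊕b30⊕b31 = 1⊕0⊕0⊕0⊕0⊕1⊕1⊕0⊕1⊕0⊕1⊕1⊕0⊕1⊕1⊕1 = 1
s16: b16⊕b17⊕b18⊕b19⊕b20⊕b21⊕b22⊕b23⊕b24⊕b25⊕b26⊕b27⊕b28⊕b29⊕b30⊕b31 = 0⊕0⊕1⊕1⊕1⊕1⊕0⊕0⊕1⊕0⊕1⊕1⊕0⊕1⊕1⊕1 = 0
Syndrome (s16...s1) = 01110 → position 14.

14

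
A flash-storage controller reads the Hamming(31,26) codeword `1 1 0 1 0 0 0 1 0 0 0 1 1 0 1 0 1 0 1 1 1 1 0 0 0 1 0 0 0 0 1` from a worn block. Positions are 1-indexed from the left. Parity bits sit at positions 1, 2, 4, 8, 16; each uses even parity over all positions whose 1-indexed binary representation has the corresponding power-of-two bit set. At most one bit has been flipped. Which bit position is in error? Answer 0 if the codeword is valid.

s1: b1⊕b3⊕b5⊕b7⊕b9⊕b11⊕b13⊕b15⊕b17⊕b19⊕b21⊕b23⊕b25⊕b27⊕b29⊕b31 = 1⊕0⊕0⊕0⊕0⊕0⊕1⊕1⊕1⊕1⊕1⊕0⊕0⊕0⊕0⊕1 = 1
s2: b2⊕b3⊕b6⊕b7⊕b10⊕b11⊕b14⊕b15⊕b18⊕b19⊕b22⊕b23⊕b26⊕b27⊕b30⊕b31 = 1⊕0⊕0⊕0⊕0⊕0⊕0⊕1⊕0⊕1⊕1⊕0⊕1⊕0⊕0⊕1 = 0
s4: b4⊕b5⊕b6⊕b7⊕b12⊕b13⊕b14⊕b15⊕b20⊕b21⊕b22⊕b23⊕b28⊕b29⊕b30⊕b31 = 1⊕0⊕0⊕0⊕1⊕1⊕0⊕1⊕1⊕1⊕1⊕0⊕0⊕0⊕0⊕1 = 0
s8: b8⊕b9⊕b10⊕b11⊕b12⊕b13⊕b14⊕b15⊕b24⊕b25⊕b26⊕b27⊕b28⊕b29⊕b30⊕b31 = 1⊕0⊕0⊕0⊕1⊕1⊕0⊕1⊕0⊕0⊕1⊕0⊕0⊕0⊕0⊕1 = 0
s16: b16⊕b17⊕b18⊕b19⊕b20⊕b21⊕b22⊕b23⊕b24⊕b25⊕b26⊕b27⊕b28⊕b29⊕b30⊕b31 = 0⊕1⊕0⊕1⊕1⊕1⊕1⊕0⊕0⊕0⊕1⊕0⊕0⊕0⊕0⊕1 = 1
Syndrome (s16...s1) = 10001 → position 17.

17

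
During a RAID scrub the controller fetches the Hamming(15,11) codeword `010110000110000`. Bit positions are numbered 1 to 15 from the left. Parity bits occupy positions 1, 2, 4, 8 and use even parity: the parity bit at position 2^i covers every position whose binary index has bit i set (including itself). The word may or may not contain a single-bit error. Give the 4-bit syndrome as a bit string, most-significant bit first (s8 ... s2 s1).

s1: b1⊕b3⊕b5⊕b7⊕b9⊕b11⊕b13⊕b15 = 0⊕0⊕1⊕0⊕0⊕1⊕0⊕0 = 0
s2: b2⊕b3⊕b6⊕b7⊕b10⊕b11⊕b14⊕b15 = 1⊕0⊕0⊕0⊕1⊕1⊕0⊕0 = 1
s4: b4⊕b5⊕b6⊕b7⊕b12⊕b13⊕b14⊕b15 = 1⊕1⊕0⊕0⊕0⊕0⊕0⊕0 = 0
s8: b8⊕b9⊕b10⊕b11⊕b12⊕b13⊕b14⊕b15 = 0⊕0⊕1⊕1⊕0⊕0⊕0⊕0 = 0
Syndrome (s8...s1) = 0010 → position 2.

0010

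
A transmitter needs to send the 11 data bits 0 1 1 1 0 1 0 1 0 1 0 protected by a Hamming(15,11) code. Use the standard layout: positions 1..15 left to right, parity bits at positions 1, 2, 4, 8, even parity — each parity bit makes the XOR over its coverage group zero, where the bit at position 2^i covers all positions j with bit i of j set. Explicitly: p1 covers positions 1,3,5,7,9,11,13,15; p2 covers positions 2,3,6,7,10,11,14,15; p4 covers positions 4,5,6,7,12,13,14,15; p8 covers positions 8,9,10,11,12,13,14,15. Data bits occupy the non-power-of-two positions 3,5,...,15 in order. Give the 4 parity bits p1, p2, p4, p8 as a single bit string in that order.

0011

Place data bits at non-power-of-two positions: b3=0, b5=1, b6=1, b7=1, b9=0, b10=1, b11=0, b12=1, b13=0, b14=1, b15=0.
p1 = XOR of data positions {3,5,7,9,11,13,15} = 0⊕1⊕1⊕0⊕0⊕0⊕0 = 0
p2 = XOR of data positions {3,6,7,10,11,14,15} = 0⊕1⊕1⊕1⊕0⊕1⊕0 = 0
p4 = XOR of data positions {5,6,7,12,13,14,15} = 1⊕1⊕1⊕1⊕0⊕1⊕0 = 1
p8 = XOR of data positions {9,10,11,12,13,14,15} = 0⊕1⊕0⊕1⊕0⊕1⊕0 = 1
Parity bits p1,p2,p4,p8 = 0011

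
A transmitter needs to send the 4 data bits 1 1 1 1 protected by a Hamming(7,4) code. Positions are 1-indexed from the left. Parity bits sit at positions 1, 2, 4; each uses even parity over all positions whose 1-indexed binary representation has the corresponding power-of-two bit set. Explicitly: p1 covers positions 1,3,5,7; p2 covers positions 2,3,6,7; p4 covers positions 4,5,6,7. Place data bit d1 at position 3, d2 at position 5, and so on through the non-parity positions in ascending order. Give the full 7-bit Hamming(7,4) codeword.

Place data bits at non-power-of-two positions: b3=1, b5=1, b6=1, b7=1.
p1 = XOR of data positions {3,5,7} = 1⊕1⊕1 = 1
p2 = XOR of data positions {3,6,7} = 1⊕1⊕1 = 1
p4 = XOR of data positions {5,6,7} = 1⊕1⊕1 = 1
Codeword b1..b7 = 1111111

1111111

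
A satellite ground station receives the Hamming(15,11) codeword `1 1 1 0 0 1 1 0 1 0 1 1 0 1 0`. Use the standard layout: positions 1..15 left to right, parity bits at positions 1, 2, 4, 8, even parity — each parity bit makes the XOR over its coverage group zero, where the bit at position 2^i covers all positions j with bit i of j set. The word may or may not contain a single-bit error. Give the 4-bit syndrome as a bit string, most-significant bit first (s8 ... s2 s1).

0001

s1: b1⊕b3⊕b5⊕b7⊕b9⊕b11⊕b13⊕b15 = 1⊕1⊕0⊕1⊕1⊕1⊕0⊕0 = 1
s2: b2⊕b3⊕b6⊕b7⊕b10⊕b11⊕b14⊕b15 = 1⊕1⊕1⊕1⊕0⊕1⊕1⊕0 = 0
s4: b4⊕b5⊕b6⊕b7⊕b12⊕b13⊕b14⊕b15 = 0⊕0⊕1⊕1⊕1⊕0⊕1⊕0 = 0
s8: b8⊕b9⊕b10⊕b11⊕b12⊕b13⊕b14⊕b15 = 0⊕1⊕0⊕1⊕1⊕0⊕1⊕0 = 0
Syndrome (s8...s1) = 0001 → position 1.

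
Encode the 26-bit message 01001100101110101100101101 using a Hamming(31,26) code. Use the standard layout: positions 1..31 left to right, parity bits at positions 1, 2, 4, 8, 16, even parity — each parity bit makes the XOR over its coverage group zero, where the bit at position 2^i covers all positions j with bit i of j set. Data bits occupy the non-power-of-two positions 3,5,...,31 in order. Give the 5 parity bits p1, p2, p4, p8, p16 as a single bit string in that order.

Place data bits at non-power-of-two positions: b3=0, b5=1, b6=0, b7=0, b9=1, b10=1, b11=0, b12=0, b13=1, b14=0, b15=1, b17=1, b18=1, b19=0, b20=1, b21=0, b22=1, b23=1, b24=0, b25=0, b26=1, b27=0, b28=1, b29=1, b30=0, b31=1.
p1 = XOR of data positions {3,5,7,9,11,13,15,17,19,21,23,25,27,29,31} = 0⊕1⊕0⊕1⊕0⊕1⊕1⊕1⊕0⊕0⊕1⊕0⊕0⊕1⊕1 = 0
p2 = XOR of data positions {3,6,7,10,11,14,15,18,19,22,23,26,27,30,31} = 0⊕0⊕0⊕1⊕0⊕0⊕1⊕1⊕0⊕1⊕1⊕1⊕0⊕0⊕1 = 1
p4 = XOR of data positions {5,6,7,12,13,14,15,20,21,22,23,28,29,30,31} = 1⊕0⊕0⊕0⊕1⊕0⊕1⊕1⊕0⊕1⊕1⊕1⊕1⊕0⊕1 = 1
p8 = XOR of data positions {9,10,11,12,13,14,15,24,25,26,27,28,29,30,31} = 1⊕1⊕0⊕0⊕1⊕0⊕1⊕0⊕0⊕1⊕0⊕1⊕1⊕0⊕1 = 0
p16 = XOR of data positions {17,18,19,20,21,22,23,24,25,26,27,28,29,30,31} = 1⊕1⊕0⊕1⊕0⊕1⊕1⊕0⊕0⊕1⊕0⊕1⊕1⊕0⊕1 = 1
Parity bits p1,p2,p4,p8,p16 = 01101

01101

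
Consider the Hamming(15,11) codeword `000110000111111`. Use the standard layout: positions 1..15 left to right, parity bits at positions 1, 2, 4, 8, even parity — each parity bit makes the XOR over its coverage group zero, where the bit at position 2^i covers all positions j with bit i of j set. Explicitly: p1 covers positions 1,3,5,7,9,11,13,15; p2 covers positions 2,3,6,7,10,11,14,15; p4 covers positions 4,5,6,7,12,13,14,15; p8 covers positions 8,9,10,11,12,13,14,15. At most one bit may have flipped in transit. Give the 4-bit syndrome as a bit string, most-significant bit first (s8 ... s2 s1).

0000

s1: b1⊕b3⊕b5⊕b7⊕b9⊕b11⊕b13⊕b15 = 0⊕0⊕1⊕0⊕0⊕1⊕1⊕1 = 0
s2: b2⊕b3⊕b6⊕b7⊕b10⊕b11⊕b14⊕b15 = 0⊕0⊕0⊕0⊕1⊕1⊕1⊕1 = 0
s4: b4⊕b5⊕b6⊕b7⊕b12⊕b13⊕b14⊕b15 = 1⊕1⊕0⊕0⊕1⊕1⊕1⊕1 = 0
s8: b8⊕b9⊕b10⊕b11⊕b12⊕b13⊕b14⊕b15 = 0⊕0⊕1⊕1⊕1⊕1⊕1⊕1 = 0
Syndrome (s8...s1) = 0000 → position 0 (no error).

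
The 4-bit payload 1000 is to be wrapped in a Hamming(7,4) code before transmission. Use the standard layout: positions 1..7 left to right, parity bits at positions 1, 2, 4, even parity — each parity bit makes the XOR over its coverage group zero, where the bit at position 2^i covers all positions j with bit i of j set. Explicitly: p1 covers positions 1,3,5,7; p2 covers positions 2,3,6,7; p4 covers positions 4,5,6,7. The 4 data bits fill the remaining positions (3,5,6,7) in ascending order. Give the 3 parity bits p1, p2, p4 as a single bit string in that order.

110

Place data bits at non-power-of-two positions: b3=1, b5=0, b6=0, b7=0.
p1 = XOR of data positions {3,5,7} = 1⊕0⊕0 = 1
p2 = XOR of data positions {3,6,7} = 1⊕0⊕0 = 1
p4 = XOR of data positions {5,6,7} = 0⊕0⊕0 = 0
Parity bits p1,p2,p4 = 110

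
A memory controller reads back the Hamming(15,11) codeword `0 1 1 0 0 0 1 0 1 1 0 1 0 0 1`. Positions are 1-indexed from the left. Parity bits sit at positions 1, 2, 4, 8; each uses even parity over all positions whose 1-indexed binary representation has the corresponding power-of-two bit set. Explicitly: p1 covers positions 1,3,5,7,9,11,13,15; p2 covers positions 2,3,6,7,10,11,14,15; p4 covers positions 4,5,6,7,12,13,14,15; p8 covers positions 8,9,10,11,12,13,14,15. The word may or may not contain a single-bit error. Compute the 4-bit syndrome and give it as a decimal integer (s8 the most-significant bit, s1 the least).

s1: b1⊕b3⊕b5⊕b7⊕b9⊕b11⊕b13⊕b15 = 0⊕1⊕0⊕1⊕1⊕0⊕0⊕1 = 0
s2: b2⊕b3⊕b6⊕b7⊕b10⊕b11⊕b14⊕b15 = 1⊕1⊕0⊕1⊕1⊕0⊕0⊕1 = 1
s4: b4⊕b5⊕b6⊕b7⊕b12⊕b13⊕b14⊕b15 = 0⊕0⊕0⊕1⊕1⊕0⊕0⊕1 = 1
s8: b8⊕b9⊕b10⊕b11⊕b12⊕b13⊕b14⊕b15 = 0⊕1⊕1⊕0⊕1⊕0⊕0⊕1 = 0
Syndrome (s8...s1) = 0110 → position 6.

6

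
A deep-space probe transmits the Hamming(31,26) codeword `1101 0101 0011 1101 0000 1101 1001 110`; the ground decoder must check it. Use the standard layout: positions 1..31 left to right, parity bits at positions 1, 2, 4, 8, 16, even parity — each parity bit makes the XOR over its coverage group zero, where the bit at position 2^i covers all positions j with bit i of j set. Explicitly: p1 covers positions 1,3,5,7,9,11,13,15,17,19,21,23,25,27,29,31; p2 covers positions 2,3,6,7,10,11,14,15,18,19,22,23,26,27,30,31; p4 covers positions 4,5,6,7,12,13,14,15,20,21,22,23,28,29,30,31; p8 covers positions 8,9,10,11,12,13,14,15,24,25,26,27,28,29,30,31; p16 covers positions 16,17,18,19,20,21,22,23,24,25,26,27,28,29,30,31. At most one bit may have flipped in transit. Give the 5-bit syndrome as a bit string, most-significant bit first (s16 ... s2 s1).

s1: b1⊕b3⊕b5⊕b7⊕b9⊕b11⊕b13⊕b15⊕b17⊕b19⊕b21⊕b23⊕b25⊕b27⊕b29⊕b31 = 1⊕0⊕0⊕0⊕0⊕1⊕1⊕0⊕0⊕0⊕1⊕0⊕1⊕0⊕1⊕0 = 0
s2: b2⊕b3⊕b6⊕b7⊕b10⊕b11⊕b14⊕b15⊕b18⊕b19⊕b22⊕b23⊕b26⊕b27⊕b30⊕b31 = 1⊕0⊕1⊕0⊕0⊕1⊕1⊕0⊕0⊕0⊕1⊕0⊕0⊕0⊕1⊕0 = 0
s4: b4⊕b5⊕b6⊕b7⊕b12⊕b13⊕b14⊕b15⊕b20⊕b21⊕b22⊕b23⊕b28⊕b29⊕b30⊕b31 = 1⊕0⊕1⊕0⊕1⊕1⊕1⊕0⊕0⊕1⊕1⊕0⊕1⊕1⊕1⊕0 = 0
s8: b8⊕b9⊕b10⊕b11⊕b12⊕b13⊕b14⊕b15⊕b24⊕b25⊕b26⊕b27⊕b28⊕b29⊕b30⊕b31 = 1⊕0⊕0⊕1⊕1⊕1⊕1⊕0⊕1⊕1⊕0⊕0⊕1⊕1⊕1⊕0 = 0
s16: b16⊕b17⊕b18⊕b19⊕b20⊕b21⊕b22⊕b23⊕b24⊕b25⊕b26⊕b27⊕b28⊕b29⊕b30⊕b31 = 1⊕0⊕0⊕0⊕0⊕1⊕1⊕0⊕1⊕1⊕0⊕0⊕1⊕1⊕1⊕0 = 0
Syndrome (s16...s1) = 00000 → position 0 (no error).

00000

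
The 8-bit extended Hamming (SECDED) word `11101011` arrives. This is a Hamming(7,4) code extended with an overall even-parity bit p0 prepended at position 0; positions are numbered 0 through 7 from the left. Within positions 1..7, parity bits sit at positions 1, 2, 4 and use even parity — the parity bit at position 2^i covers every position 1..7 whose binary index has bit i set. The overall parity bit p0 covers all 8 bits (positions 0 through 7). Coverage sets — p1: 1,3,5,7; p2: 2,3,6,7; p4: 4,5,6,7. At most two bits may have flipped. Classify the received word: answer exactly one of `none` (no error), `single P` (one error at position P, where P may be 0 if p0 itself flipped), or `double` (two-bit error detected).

s1: b1⊕b3⊕b5⊕b7 = 1⊕0⊕0⊕1 = 0
s2: b2⊕b3⊕b6⊕b7 = 1⊕0⊕1⊕1 = 1
s4: b4⊕b5⊕b6⊕b7 = 1⊕0⊕1⊕1 = 1
Syndrome (s4...s1) = 110 → position 6.
Overall parity (XOR of all 8 bits, including p0): 1⊕1⊕1⊕0⊕1⊕0⊕1⊕1 = 0
Overall=0, syndrome position=6 → double-bit error detected (uncorrectable).

double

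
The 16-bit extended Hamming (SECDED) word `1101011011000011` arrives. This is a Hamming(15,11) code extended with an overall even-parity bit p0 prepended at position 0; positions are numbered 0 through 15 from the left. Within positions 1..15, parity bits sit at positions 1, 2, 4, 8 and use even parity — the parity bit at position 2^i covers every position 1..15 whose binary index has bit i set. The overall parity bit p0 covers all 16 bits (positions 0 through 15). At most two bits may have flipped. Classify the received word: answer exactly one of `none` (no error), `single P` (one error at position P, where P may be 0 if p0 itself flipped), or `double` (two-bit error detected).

s1: b1⊕b3⊕b5⊕b7⊕b9⊕b11⊕b13⊕b15 = 1⊕1⊕1⊕0⊕1⊕0⊕0⊕1 = 1
s2: b2⊕b3⊕b6⊕b7⊕b10⊕b11⊕b14⊕b15 = 0⊕1⊕1⊕0⊕0⊕0⊕1⊕1 = 0
s4: b4⊕b5⊕b6⊕b7⊕b12⊕b13⊕b14⊕b15 = 0⊕1⊕1⊕0⊕0⊕0⊕1⊕1 = 0
s8: b8⊕b9⊕b10⊕b11⊕b12⊕b13⊕b14⊕b15 = 1⊕1⊕0⊕0⊕0⊕0⊕1⊕1 = 0
Syndrome (s8...s1) = 0001 → position 1.
Overall parity (XOR of all 16 bits, including p0): 1⊕1⊕0⊕1⊕0⊕1⊕1⊕0⊕1⊕1⊕0⊕0⊕0⊕0⊕1⊕1 = 1
Overall=1, syndrome position=1 → single-bit error at position 1.

single 1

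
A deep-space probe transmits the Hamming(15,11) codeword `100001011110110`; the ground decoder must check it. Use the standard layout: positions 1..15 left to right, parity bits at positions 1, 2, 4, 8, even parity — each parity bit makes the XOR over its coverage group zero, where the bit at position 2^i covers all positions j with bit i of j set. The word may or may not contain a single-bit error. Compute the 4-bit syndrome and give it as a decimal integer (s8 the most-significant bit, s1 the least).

s1: b1⊕b3⊕b5⊕b7⊕b9⊕b11⊕b13⊕b15 = 1⊕0⊕0⊕0⊕1⊕1⊕1⊕0 = 0
s2: b2⊕b3⊕b6⊕b7⊕b10⊕b11⊕b14⊕b15 = 0⊕0⊕1⊕0⊕1⊕1⊕1⊕0 = 0
s4: b4⊕b5⊕b6⊕b7⊕b12⊕b13⊕b14⊕b15 = 0⊕0⊕1⊕0⊕0⊕1⊕1⊕0 = 1
s8: b8⊕b9⊕b10⊕b11⊕b12⊕b13⊕b14⊕b15 = 1⊕1⊕1⊕1⊕0⊕1⊕1⊕0 = 0
Syndrome (s8...s1) = 0100 → position 4.

4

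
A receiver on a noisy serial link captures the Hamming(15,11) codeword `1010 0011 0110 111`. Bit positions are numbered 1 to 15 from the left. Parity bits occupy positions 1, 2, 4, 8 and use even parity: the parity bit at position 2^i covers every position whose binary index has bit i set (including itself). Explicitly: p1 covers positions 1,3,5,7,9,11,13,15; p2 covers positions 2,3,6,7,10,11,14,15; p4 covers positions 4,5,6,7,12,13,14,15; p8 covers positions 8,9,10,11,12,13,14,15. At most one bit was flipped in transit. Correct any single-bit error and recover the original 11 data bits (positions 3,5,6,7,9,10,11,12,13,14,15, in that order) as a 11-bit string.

10010110111

s1: b1⊕b3⊕b5⊕b7⊕b9⊕b11⊕b13⊕b15 = 1⊕1⊕0⊕1⊕0⊕1⊕1⊕1 = 0
s2: b2⊕b3⊕b6⊕b7⊕b10⊕b11⊕b14⊕b15 = 0⊕1⊕0⊕1⊕1⊕1⊕1⊕1 = 0
s4: b4⊕b5⊕b6⊕b7⊕b12⊕b13⊕b14⊕b15 = 0⊕0⊕0⊕1⊕0⊕1⊕1⊕1 = 0
s8: b8⊕b9⊕b10⊕b11⊕b12⊕b13⊕b14⊕b15 = 1⊕0⊕1⊕1⊕0⊕1⊕1⊕1 = 0
Syndrome (s8...s1) = 0000 → position 0 (no error).
No correction needed.
Data bits at positions 3,5,6,7,9,10,11,12,13,14,15: 10010110111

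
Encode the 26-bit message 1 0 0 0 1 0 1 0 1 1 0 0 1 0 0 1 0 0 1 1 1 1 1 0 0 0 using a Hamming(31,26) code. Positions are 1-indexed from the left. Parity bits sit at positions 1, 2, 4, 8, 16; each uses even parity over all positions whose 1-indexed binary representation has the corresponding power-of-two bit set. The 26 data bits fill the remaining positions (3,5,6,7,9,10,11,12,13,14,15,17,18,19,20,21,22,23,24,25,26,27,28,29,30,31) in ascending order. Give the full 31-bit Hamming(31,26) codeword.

Place data bits at non-power-of-two positions: b3=1, b5=0, b6=0, b7=0, b9=1, b10=0, b11=1, b12=0, b13=1, b14=1, b15=0, b17=0, b18=1, b19=0, b20=0, b21=1, b22=0, b23=0, b24=1, b25=1, b26=1, b27=1, b28=1, b29=0, b30=0, b31=0.
p1 = XOR of data positions {3,5,7,9,11,13,15,17,19,21,23,25,27,29,31} = 1⊕0⊕0⊕1⊕1⊕1⊕0⊕0⊕0⊕1⊕0⊕1⊕1⊕0⊕0 = 1
p2 = XOR of data positions {3,6,7,10,11,14,15,18,19,22,23,26,27,30,31} = 1⊕0⊕0⊕0⊕1⊕1⊕0⊕1⊕0⊕0⊕0⊕1⊕1⊕0⊕0 = 0
p4 = XOR of data positions {5,6,7,12,13,14,15,20,21,22,23,28,29,30,31} = 0⊕0⊕0⊕0⊕1⊕1⊕0⊕0⊕1⊕0⊕0⊕1⊕0⊕0⊕0 = 0
p8 = XOR of data positions {9,10,11,12,13,14,15,24,25,26,27,28,29,30,31} = 1⊕0⊕1⊕0⊕1⊕1⊕0⊕1⊕1⊕1⊕1⊕1⊕0⊕0⊕0 = 1
p16 = XOR of data positions {17,18,19,20,21,22,23,24,25,26,27,28,29,30,31} = 0⊕1⊕0⊕0⊕1⊕0⊕0⊕1⊕1⊕1⊕1⊕1⊕0⊕0⊕0 = 1
Codeword b1..b31 = 1010000110101101010010011111000

1010000110101101010010011111000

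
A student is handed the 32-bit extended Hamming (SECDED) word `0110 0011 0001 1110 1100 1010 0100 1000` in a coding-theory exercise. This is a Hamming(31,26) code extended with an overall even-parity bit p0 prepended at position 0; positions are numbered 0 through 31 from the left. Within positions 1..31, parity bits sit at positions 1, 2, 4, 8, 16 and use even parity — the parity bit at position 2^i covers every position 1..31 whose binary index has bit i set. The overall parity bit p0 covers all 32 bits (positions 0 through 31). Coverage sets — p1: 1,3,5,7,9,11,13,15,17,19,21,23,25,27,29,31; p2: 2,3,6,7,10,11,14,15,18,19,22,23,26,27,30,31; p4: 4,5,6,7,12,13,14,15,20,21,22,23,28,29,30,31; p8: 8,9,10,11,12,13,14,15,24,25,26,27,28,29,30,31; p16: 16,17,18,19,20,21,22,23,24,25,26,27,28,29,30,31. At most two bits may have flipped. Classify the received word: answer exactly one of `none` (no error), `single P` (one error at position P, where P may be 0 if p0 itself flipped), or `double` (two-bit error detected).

none

s1: b1⊕b3⊕b5⊕b7⊕b9⊕b11⊕b13⊕b15⊕b17⊕b19⊕b21⊕b23⊕b25⊕b27⊕b29⊕b31 = 1⊕0⊕0⊕1⊕0⊕1⊕1⊕0⊕1⊕0⊕0⊕0⊕1⊕0⊕0⊕0 = 0
s2: b2⊕b3⊕b6⊕b7⊕b10⊕b11⊕b14⊕b15⊕b18⊕b19⊕b22⊕b23⊕b26⊕b27⊕b30⊕b31 = 1⊕0⊕1⊕1⊕0⊕1⊕1⊕0⊕0⊕0⊕1⊕0⊕0⊕0⊕0⊕0 = 0
s4: b4⊕b5⊕b6⊕b7⊕b12⊕b13⊕b14⊕b15⊕b20⊕b21⊕b22⊕b23⊕b28⊕b29⊕b30⊕b31 = 0⊕0⊕1⊕1⊕1⊕1⊕1⊕0⊕1⊕0⊕1⊕0⊕1⊕0⊕0⊕0 = 0
s8: b8⊕b9⊕b10⊕b11⊕b12⊕b13⊕b14⊕b15⊕b24⊕b25⊕b26⊕b27⊕b28⊕b29⊕b30⊕b31 = 0⊕0⊕0⊕1⊕1⊕1⊕1⊕0⊕0⊕1⊕0⊕0⊕1⊕0⊕0⊕0 = 0
s16: b16⊕b17⊕b18⊕b19⊕b20⊕b21⊕b22⊕b23⊕b24⊕b25⊕b26⊕b27⊕b28⊕b29⊕b30⊕b31 = 1⊕1⊕0⊕0⊕1⊕0⊕1⊕0⊕0⊕1⊕0⊕0⊕1⊕0⊕0⊕0 = 0
Syndrome (s16...s1) = 00000 → position 0 (no error).
Overall parity (XOR of all 32 bits, including p0): 0⊕1⊕1⊕0⊕0⊕0⊕1⊕1⊕0⊕0⊕0⊕1⊕1⊕1⊕1⊕0⊕1⊕1⊕0⊕0⊕1⊕0⊕1⊕0⊕0⊕1⊕0⊕0⊕1⊕0⊕0⊕0 = 0
Overall=0, syndrome position=0 → no error.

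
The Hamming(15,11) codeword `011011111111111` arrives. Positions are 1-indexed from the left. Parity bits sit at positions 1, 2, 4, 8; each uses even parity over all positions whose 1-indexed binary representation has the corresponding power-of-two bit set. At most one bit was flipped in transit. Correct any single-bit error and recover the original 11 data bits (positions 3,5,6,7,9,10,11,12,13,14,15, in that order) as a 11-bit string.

10111111111

s1: b1⊕b3⊕b5⊕b7⊕b9⊕b11⊕b13⊕b15 = 0⊕1⊕1⊕1⊕1⊕1⊕1⊕1 = 1
s2: b2⊕b3⊕b6⊕b7⊕b10⊕b11⊕b14⊕b15 = 1⊕1⊕1⊕1⊕1⊕1⊕1⊕1 = 0
s4: b4⊕b5⊕b6⊕b7⊕b12⊕b13⊕b14⊕b15 = 0⊕1⊕1⊕1⊕1⊕1⊕1⊕1 = 1
s8: b8⊕b9⊕b10⊕b11⊕b12⊕b13⊕b14⊕b15 = 1⊕1⊕1⊕1⊕1⊕1⊕1⊕1 = 0
Syndrome (s8...s1) = 0101 → position 5.
Flip bit 5: corrected codeword = 011001111111111
Data bits at positions 3,5,6,7,9,10,11,12,13,14,15: 10111111111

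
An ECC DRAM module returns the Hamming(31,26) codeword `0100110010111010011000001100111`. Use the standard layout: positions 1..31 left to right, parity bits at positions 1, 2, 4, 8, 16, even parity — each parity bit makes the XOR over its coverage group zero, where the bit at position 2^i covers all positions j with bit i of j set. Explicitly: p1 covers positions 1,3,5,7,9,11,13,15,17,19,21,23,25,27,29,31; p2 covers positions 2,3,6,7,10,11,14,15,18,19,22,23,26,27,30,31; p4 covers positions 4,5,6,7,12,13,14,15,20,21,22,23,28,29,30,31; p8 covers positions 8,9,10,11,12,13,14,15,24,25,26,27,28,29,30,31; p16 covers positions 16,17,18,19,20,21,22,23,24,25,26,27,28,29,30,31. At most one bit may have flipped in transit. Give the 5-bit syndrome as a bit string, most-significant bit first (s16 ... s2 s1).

s1: b1⊕b3⊕b5⊕b7⊕b9⊕b11⊕b13⊕b15⊕b17⊕b19⊕b21⊕b23⊕b25⊕b27⊕b29⊕b31 = 0⊕0⊕1⊕0⊕1⊕1⊕1⊕1⊕0⊕1⊕0⊕0⊕1⊕0⊕1⊕1 = 1
s2: b2⊕b3⊕b6⊕b7⊕b10⊕b11⊕b14⊕b15⊕b18⊕b19⊕b22⊕b23⊕b26⊕b27⊕b30⊕b31 = 1⊕0⊕1⊕0⊕0⊕1⊕0⊕1⊕1⊕1⊕0⊕0⊕1⊕0⊕1⊕1 = 1
s4: b4⊕b5⊕b6⊕b7⊕b12⊕b13⊕b14⊕b15⊕b20⊕b21⊕b22⊕b23⊕b28⊕b29⊕b30⊕b31 = 0⊕1⊕1⊕0⊕1⊕1⊕0⊕1⊕0⊕0⊕0⊕0⊕0⊕1⊕1⊕1 = 0
s8: b8⊕b9⊕b10⊕b11⊕b12⊕b13⊕b14⊕b15⊕b24⊕b25⊕b26⊕b27⊕b28⊕b29⊕b30⊕b31 = 0⊕1⊕0⊕1⊕1⊕1⊕0⊕1⊕0⊕1⊕1⊕0⊕0⊕1⊕1⊕1 = 0
s16: b16⊕b17⊕b18⊕b19⊕b20⊕b21⊕b22⊕b23⊕b24⊕b25⊕b26⊕b27⊕b28⊕b29⊕b30⊕b31 = 0⊕0⊕1⊕1⊕0⊕0⊕0⊕0⊕0⊕1⊕1⊕0⊕0⊕1⊕1⊕1 = 1
Syndrome (s16...s1) = 10011 → position 19.

10011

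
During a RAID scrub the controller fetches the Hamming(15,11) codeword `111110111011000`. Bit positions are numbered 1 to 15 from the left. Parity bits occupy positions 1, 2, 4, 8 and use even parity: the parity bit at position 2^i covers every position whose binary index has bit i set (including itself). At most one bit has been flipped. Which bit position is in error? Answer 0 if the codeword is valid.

0

s1: b1⊕b3⊕b5⊕b7⊕b9⊕b11⊕b13⊕b15 = 1⊕1⊕1⊕1⊕1⊕1⊕0⊕0 = 0
s2: b2⊕b3⊕b6⊕b7⊕b10⊕b11⊕b14⊕b15 = 1⊕1⊕0⊕1⊕0⊕1⊕0⊕0 = 0
s4: b4⊕b5⊕b6⊕b7⊕b12⊕b13⊕b14⊕b15 = 1⊕1⊕0⊕1⊕1⊕0⊕0⊕0 = 0
s8: b8⊕b9⊕b10⊕b11⊕b12⊕b13⊕b14⊕b15 = 1⊕1⊕0⊕1⊕1⊕0⊕0⊕0 = 0
Syndrome (s8...s1) = 0000 → position 0 (no error).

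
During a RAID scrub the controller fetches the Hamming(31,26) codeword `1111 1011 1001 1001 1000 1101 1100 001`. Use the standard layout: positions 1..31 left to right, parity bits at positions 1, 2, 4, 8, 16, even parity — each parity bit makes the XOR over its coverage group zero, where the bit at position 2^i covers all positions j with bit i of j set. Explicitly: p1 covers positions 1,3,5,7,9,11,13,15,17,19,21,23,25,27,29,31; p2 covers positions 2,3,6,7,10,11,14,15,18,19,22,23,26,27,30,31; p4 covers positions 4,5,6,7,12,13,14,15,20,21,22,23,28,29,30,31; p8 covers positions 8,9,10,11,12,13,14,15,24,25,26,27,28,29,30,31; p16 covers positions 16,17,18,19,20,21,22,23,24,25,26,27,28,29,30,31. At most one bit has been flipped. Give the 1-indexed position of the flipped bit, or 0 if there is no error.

s1: b1⊕b3⊕b5⊕b7⊕b9⊕b11⊕b13⊕b15⊕b17⊕b19⊕b21⊕b23⊕b25⊕b27⊕b29⊕b31 = 1⊕1⊕1⊕1⊕1⊕0⊕1⊕0⊕1⊕0⊕1⊕0⊕1⊕0⊕0⊕1 = 0
s2: b2⊕b3⊕b6⊕b7⊕b10⊕b11⊕b14⊕b15⊕b18⊕b19⊕b22⊕b23⊕b26⊕b27⊕b30⊕b31 = 1⊕1⊕0⊕1⊕0⊕0⊕0⊕0⊕0⊕0⊕1⊕0⊕1⊕0⊕0⊕1 = 0
s4: b4⊕b5⊕b6⊕b7⊕b12⊕b13⊕b14⊕b15⊕b20⊕b21⊕b22⊕b23⊕b28⊕b29⊕b30⊕b31 = 1⊕1⊕0⊕1⊕1⊕1⊕0⊕0⊕0⊕1⊕1⊕0⊕0⊕0⊕0⊕1 = 0
s8: b8⊕b9⊕b10⊕b11⊕b12⊕b13⊕b14⊕b15⊕b24⊕b25⊕b26⊕b27⊕b28⊕b29⊕b30⊕b31 = 1⊕1⊕0⊕0⊕1⊕1⊕0⊕0⊕1⊕1⊕1⊕0⊕0⊕0⊕0⊕1 = 0
s16: b16⊕b17⊕b18⊕b19⊕b20⊕b21⊕b22⊕b23⊕b24⊕b25⊕b26⊕b27⊕b28⊕b29⊕b30⊕b31 = 1⊕1⊕0⊕0⊕0⊕1⊕1⊕0⊕1⊕1⊕1⊕0⊕0⊕0⊕0⊕1 = 0
Syndrome (s16...s1) = 00000 → position 0 (no error).

0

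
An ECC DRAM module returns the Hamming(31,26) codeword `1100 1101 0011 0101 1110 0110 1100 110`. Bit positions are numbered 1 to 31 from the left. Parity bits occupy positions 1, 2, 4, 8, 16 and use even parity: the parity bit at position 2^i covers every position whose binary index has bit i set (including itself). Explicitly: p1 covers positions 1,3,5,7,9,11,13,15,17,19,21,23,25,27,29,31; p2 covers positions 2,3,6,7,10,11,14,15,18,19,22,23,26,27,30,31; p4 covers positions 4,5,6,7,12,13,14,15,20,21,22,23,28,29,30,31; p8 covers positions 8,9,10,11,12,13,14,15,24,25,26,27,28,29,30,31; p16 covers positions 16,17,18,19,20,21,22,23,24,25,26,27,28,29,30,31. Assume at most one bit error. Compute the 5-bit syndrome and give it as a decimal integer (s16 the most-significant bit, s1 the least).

s1: b1⊕b3⊕b5⊕b7⊕b9⊕b11⊕b13⊕b15⊕b17⊕b19⊕b21⊕b23⊕b25⊕b27⊕b29⊕b31 = 1⊕0⊕1⊕0⊕0⊕1⊕0⊕0⊕1⊕1⊕0⊕1⊕1⊕0⊕1⊕0 = 0
s2: b2⊕b3⊕b6⊕b7⊕b10⊕b11⊕b14⊕b15⊕b18⊕b19⊕b22⊕b23⊕b26⊕b27⊕b30⊕b31 = 1⊕0⊕1⊕0⊕0⊕1⊕1⊕0⊕1⊕1⊕1⊕1⊕1⊕0⊕1⊕0 = 0
s4: b4⊕b5⊕b6⊕b7⊕b12⊕b13⊕b14⊕b15⊕b20⊕b21⊕b22⊕b23⊕b28⊕b29⊕b30⊕b31 = 0⊕1⊕1⊕0⊕1⊕0⊕1⊕0⊕0⊕0⊕1⊕1⊕0⊕1⊕1⊕0 = 0
s8: b8⊕b9⊕b10⊕b11⊕b12⊕b13⊕b14⊕b15⊕b24⊕b25⊕b26⊕b27⊕b28⊕b29⊕b30⊕b31 = 1⊕0⊕0⊕1⊕1⊕0⊕1⊕0⊕0⊕1⊕1⊕0⊕0⊕1⊕1⊕0 = 0
s16: b16⊕b17⊕b18⊕b19⊕b20⊕b21⊕b22⊕b23⊕b24⊕b25⊕b26⊕b27⊕b28⊕b29⊕b30⊕b31 = 1⊕1⊕1⊕1⊕0⊕0⊕1⊕1⊕0⊕1⊕1⊕0⊕0⊕1⊕1⊕0 = 0
Syndrome (s16...s1) = 00000 → position 0 (no error).

0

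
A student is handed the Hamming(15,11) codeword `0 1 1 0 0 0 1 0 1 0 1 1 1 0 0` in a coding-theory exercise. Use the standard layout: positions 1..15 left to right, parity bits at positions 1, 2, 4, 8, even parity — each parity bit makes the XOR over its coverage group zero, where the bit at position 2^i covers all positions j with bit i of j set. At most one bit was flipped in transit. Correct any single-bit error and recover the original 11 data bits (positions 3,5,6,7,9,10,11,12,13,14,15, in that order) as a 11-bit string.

s1: b1⊕b3⊕b5⊕b7⊕b9⊕b11⊕b13⊕b15 = 0⊕1⊕0⊕1⊕1⊕1⊕1⊕0 = 1
s2: b2⊕b3⊕b6⊕b7⊕b10⊕b11⊕b14⊕b15 = 1⊕1⊕0⊕1⊕0⊕1⊕0⊕0 = 0
s4: b4⊕b5⊕b6⊕b7⊕b12⊕b13⊕b14⊕b15 = 0⊕0⊕0⊕1⊕1⊕1⊕0⊕0 = 1
s8: b8⊕b9⊕b10⊕b11⊕b12⊕b13⊕b14⊕b15 = 0⊕1⊕0⊕1⊕1⊕1⊕0⊕0 = 0
Syndrome (s8...s1) = 0101 → position 5.
Flip bit 5: corrected codeword = 011010101011100
Data bits at positions 3,5,6,7,9,10,11,12,13,14,15: 11011011100

11011011100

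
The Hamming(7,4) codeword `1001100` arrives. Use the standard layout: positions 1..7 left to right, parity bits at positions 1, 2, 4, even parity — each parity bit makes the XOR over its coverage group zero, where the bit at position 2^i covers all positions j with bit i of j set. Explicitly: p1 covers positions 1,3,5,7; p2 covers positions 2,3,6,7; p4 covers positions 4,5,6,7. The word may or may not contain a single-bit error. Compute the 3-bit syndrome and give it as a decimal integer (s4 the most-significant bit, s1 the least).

0

s1: b1⊕b3⊕b5⊕b7 = 1⊕0⊕1⊕0 = 0
s2: b2⊕b3⊕b6⊕b7 = 0⊕0⊕0⊕0 = 0
s4: b4⊕b5⊕b6⊕b7 = 1⊕1⊕0⊕0 = 0
Syndrome (s4...s1) = 000 → position 0 (no error).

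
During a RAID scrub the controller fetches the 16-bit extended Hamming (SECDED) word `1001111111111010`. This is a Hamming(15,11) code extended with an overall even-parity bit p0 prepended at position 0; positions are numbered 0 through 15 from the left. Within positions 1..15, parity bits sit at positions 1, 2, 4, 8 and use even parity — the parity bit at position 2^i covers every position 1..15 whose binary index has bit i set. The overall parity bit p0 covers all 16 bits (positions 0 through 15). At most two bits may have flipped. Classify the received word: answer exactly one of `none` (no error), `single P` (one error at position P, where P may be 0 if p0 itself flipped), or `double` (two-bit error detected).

s1: b1⊕b3⊕b5⊕b7⊕b9⊕b11⊕b13⊕b15 = 0⊕1⊕1⊕1⊕1⊕1⊕0⊕0 = 1
s2: b2⊕b3⊕b6⊕b7⊕b10⊕b11⊕b14⊕b15 = 0⊕1⊕1⊕1⊕1⊕1⊕1⊕0 = 0
s4: b4⊕b5⊕b6⊕b7⊕b12⊕b13⊕b14⊕b15 = 1⊕1⊕1⊕1⊕1⊕0⊕1⊕0 = 0
s8: b8⊕b9⊕b10⊕b11⊕b12⊕b13⊕b14⊕b15 = 1⊕1⊕1⊕1⊕1⊕0⊕1⊕0 = 0
Syndrome (s8...s1) = 0001 → position 1.
Overall parity (XOR of all 16 bits, including p0): 1⊕0⊕0⊕1⊕1⊕1⊕1⊕1⊕1⊕1⊕1⊕1⊕1⊕0⊕1⊕0 = 0
Overall=0, syndrome position=1 → double-bit error detected (uncorrectable).

double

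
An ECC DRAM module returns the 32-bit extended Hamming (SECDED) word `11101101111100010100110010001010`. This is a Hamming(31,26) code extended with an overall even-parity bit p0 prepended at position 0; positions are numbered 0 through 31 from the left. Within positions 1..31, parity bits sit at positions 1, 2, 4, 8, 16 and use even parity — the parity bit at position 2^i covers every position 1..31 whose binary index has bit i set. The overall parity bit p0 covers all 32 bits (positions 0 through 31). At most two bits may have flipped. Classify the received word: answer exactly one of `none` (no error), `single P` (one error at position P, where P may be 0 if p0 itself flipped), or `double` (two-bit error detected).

single 0

s1: b1⊕b3⊕b5⊕b7⊕b9⊕b11⊕b13⊕b15⊕b17⊕b19⊕b21⊕b23⊕b25⊕b27⊕b29⊕b31 = 1⊕0⊕1⊕1⊕1⊕1⊕0⊕1⊕1⊕0⊕1⊕0⊕0⊕0⊕0⊕0 = 0
s2: b2⊕b3⊕b6⊕b7⊕b10⊕b11⊕b14⊕b15⊕b18⊕b19⊕b22⊕b23⊕b26⊕b27⊕b30⊕b31 = 1⊕0⊕0⊕1⊕1⊕1⊕0⊕1⊕0⊕0⊕0⊕0⊕0⊕0⊕1⊕0 = 0
s4: b4⊕b5⊕b6⊕b7⊕b12⊕b13⊕b14⊕b15⊕b20⊕b21⊕b22⊕b23⊕b28⊕b29⊕b30⊕b31 = 1⊕1⊕0⊕1⊕0⊕0⊕0⊕1⊕1⊕1⊕0⊕0⊕1⊕0⊕1⊕0 = 0
s8: b8⊕b9⊕b10⊕b11⊕b12⊕b13⊕b14⊕b15⊕b24⊕b25⊕b26⊕b27⊕b28⊕b29⊕b30⊕b31 = 1⊕1⊕1⊕1⊕0⊕0⊕0⊕1⊕1⊕0⊕0⊕0⊕1⊕0⊕1⊕0 = 0
s16: b16⊕b17⊕b18⊕b19⊕b20⊕b21⊕b22⊕b23⊕b24⊕b25⊕b26⊕b27⊕b28⊕b29⊕b30⊕b31 = 0⊕1⊕0⊕0⊕1⊕1⊕0⊕0⊕1⊕0⊕0⊕0⊕1⊕0⊕1⊕0 = 0
Syndrome (s16...s1) = 00000 → position 0 (no error).
Overall parity (XOR of all 32 bits, including p0): 1⊕1⊕1⊕0⊕1⊕1⊕0⊕1⊕1⊕1⊕1⊕1⊕0⊕0⊕0⊕1⊕0⊕1⊕0⊕0⊕1⊕1⊕0⊕0⊕1⊕0⊕0⊕0⊕1⊕0⊕1⊕0 = 1
Overall=1, syndrome position=0 → single-bit error at position 0.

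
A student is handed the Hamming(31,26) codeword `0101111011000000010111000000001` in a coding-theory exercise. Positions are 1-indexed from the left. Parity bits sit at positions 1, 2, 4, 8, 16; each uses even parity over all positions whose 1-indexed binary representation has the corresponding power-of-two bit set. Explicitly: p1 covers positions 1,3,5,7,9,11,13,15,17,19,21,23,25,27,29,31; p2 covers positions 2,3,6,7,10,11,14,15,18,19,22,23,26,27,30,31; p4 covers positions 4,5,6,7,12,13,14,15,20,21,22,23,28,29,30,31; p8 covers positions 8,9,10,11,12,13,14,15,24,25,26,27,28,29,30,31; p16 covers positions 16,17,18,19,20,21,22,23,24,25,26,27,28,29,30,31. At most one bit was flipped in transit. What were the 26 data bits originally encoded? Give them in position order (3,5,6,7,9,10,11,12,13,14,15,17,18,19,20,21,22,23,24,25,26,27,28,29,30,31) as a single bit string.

s1: b1⊕b3⊕b5⊕b7⊕b9⊕b11⊕b13⊕b15⊕b17⊕b19⊕b21⊕b23⊕b25⊕b27⊕b29⊕b31 = 0⊕0⊕1⊕1⊕1⊕0⊕0⊕0⊕0⊕0⊕1⊕0⊕0⊕0⊕0⊕1 = 1
s2: b2⊕b3⊕b6⊕b7⊕b10⊕b11⊕b14⊕b15⊕b18⊕b19⊕b22⊕b23⊕b26⊕b27⊕b30⊕b31 = 1⊕0⊕1⊕1⊕1⊕0⊕0⊕0⊕1⊕0⊕1⊕0⊕0⊕0⊕0⊕1 = 1
s4: b4⊕b5⊕b6⊕b7⊕b12⊕b13⊕b14⊕b15⊕b20⊕b21⊕b22⊕b23⊕b28⊕b29⊕b30⊕b31 = 1⊕1⊕1⊕1⊕0⊕0⊕0⊕0⊕1⊕1⊕1⊕0⊕0⊕0⊕0⊕1 = 0
s8: b8⊕b9⊕b10⊕b11⊕b12⊕b13⊕b14⊕b15⊕b24⊕b25⊕b26⊕b27⊕b28⊕b29⊕b30⊕b31 = 0⊕1⊕1⊕0⊕0⊕0⊕0⊕0⊕0⊕0⊕0⊕0⊕0⊕0⊕0⊕1 = 1
s16: b16⊕b17⊕b18⊕b19⊕b20⊕b21⊕b22⊕b23⊕b24⊕b25⊕b26⊕b27⊕b28⊕b29⊕b30⊕b31 = 0⊕0⊕1⊕0⊕1⊕1⊕1⊕0⊕0⊕0⊕0⊕0⊕0⊕0⊕0⊕1 = 1
Syndrome (s16...s1) = 11011 → position 27.
Flip bit 27: corrected codeword = 0101111011000000010111000010001
Data bits at positions 3,5,6,7,9,10,11,12,13,14,15,17,18,19,20,21,22,23,24,25,26,27,28,29,30,31: 01111100000010111000010001

01111100000010111000010001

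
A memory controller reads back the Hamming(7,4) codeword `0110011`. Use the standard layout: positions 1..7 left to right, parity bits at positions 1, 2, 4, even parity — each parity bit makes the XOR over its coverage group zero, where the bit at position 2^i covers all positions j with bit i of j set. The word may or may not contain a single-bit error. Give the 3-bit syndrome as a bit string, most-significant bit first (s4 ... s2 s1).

s1: b1⊕b3⊕b5⊕b7 = 0⊕1⊕0⊕1 = 0
s2: b2⊕b3⊕b6⊕b7 = 1⊕1⊕1⊕1 = 0
s4: b4⊕b5⊕b6⊕b7 = 0⊕0⊕1⊕1 = 0
Syndrome (s4...s1) = 000 → position 0 (no error).

000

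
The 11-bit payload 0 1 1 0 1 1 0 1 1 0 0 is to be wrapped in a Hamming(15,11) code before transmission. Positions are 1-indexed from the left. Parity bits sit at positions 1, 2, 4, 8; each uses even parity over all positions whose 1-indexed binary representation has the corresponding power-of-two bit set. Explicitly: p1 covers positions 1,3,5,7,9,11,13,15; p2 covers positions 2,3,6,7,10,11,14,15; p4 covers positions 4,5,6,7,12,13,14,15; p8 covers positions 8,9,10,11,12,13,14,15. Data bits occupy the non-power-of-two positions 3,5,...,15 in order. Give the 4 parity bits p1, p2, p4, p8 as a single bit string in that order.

Place data bits at non-power-of-two positions: b3=0, b5=1, b6=1, b7=0, b9=1, b10=1, b11=0, b12=1, b13=1, b14=0, b15=0.
p1 = XOR of data positions {3,5,7,9,11,13,15} = 0⊕1⊕0⊕1⊕0⊕1⊕0 = 1
p2 = XOR of data positions {3,6,7,10,11,14,15} = 0⊕1⊕0⊕1⊕0⊕0⊕0 = 0
p4 = XOR of data positions {5,6,7,12,13,14,15} = 1⊕1⊕0⊕1⊕1⊕0⊕0 = 0
p8 = XOR of data positions {9,10,11,12,13,14,15} = 1⊕1⊕0⊕1⊕1⊕0⊕0 = 0
Parity bits p1,p2,p4,p8 = 1000

1000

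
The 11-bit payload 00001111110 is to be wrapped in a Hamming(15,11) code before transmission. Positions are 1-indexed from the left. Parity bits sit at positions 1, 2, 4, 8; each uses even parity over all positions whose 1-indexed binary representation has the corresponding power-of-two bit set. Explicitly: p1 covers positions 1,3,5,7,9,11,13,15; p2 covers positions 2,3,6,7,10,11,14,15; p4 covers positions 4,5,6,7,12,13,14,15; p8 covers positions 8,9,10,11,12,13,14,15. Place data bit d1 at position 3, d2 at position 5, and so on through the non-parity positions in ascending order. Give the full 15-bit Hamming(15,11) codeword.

Place data bits at non-power-of-two positions: b3=0, b5=0, b6=0, b7=0, b9=1, b10=1, b11=1, b12=1, b13=1, b14=1, b15=0.
p1 = XOR of data positions {3,5,7,9,11,13,15} = 0⊕0⊕0⊕1⊕1⊕1⊕0 = 1
p2 = XOR of data positions {3,6,7,10,11,14,15} = 0⊕0⊕0⊕1⊕1⊕1⊕0 = 1
p4 = XOR of data positions {5,6,7,12,13,14,15} = 0⊕0⊕0⊕1⊕1⊕1⊕0 = 1
p8 = XOR of data positions {9,10,11,12,13,14,15} = 1⊕1⊕1⊕1⊕1⊕1⊕0 = 0
Codeword b1..b15 = 110100001111110

110100001111110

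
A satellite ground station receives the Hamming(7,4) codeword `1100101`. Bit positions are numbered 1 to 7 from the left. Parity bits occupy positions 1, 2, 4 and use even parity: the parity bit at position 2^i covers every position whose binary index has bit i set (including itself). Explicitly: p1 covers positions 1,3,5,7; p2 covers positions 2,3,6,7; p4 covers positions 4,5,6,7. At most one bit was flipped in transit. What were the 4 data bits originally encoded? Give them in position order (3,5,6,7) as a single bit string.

s1: b1⊕b3⊕b5⊕b7 = 1⊕0⊕1⊕1 = 1
s2: b2⊕b3⊕b6⊕b7 = 1⊕0⊕0⊕1 = 0
s4: b4⊕b5⊕b6⊕b7 = 0⊕1⊕0⊕1 = 0
Syndrome (s4...s1) = 001 → position 1.
Flip bit 1: corrected codeword = 0100101
Data bits at positions 3,5,6,7: 0101

0101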